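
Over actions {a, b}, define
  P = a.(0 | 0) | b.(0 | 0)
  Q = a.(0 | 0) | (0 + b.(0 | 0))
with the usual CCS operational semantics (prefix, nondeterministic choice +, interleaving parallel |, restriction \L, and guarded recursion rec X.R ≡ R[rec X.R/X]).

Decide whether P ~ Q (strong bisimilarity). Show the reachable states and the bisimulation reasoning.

Reachable graph of P (4 states):
  s0 = a.(0 | 0) | b.(0 | 0) → =a=> s1, =b=> s2
  s1 = 0 | 0 | b.(0 | 0) → =b=> s3
  s2 = a.(0 | 0) | (0 | 0) → =a=> s3
  s3 = 0 | 0 | (0 | 0) → ∅
Reachable graph of Q (4 states):
  t0 = a.(0 | 0) | (0 + b.(0 | 0)) → =a=> t1, =b=> t2
  t1 = 0 | 0 | (0 + b.(0 | 0)) → =b=> t3
  t2 = a.(0 | 0) | (0 | 0) → =a=> t3
  t3 = 0 | 0 | (0 | 0) → ∅
Coarsest stable partition (strong bisimilarity classes):
  B0 = {s0, t0}
  B1 = {s2, t2}
  B2 = {s3, t3}
  B3 = {s1, t1}
s0 ∈ B0, t0 ∈ B0 → same block

YES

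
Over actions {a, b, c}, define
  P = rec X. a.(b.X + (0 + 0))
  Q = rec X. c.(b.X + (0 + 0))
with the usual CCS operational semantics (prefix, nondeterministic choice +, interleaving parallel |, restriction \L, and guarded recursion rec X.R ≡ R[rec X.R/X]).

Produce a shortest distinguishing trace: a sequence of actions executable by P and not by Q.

Reachable graph of P (2 states):
  s0 = rec X. a.(b.X + (0 + 0)) has moves ··a··> s1
  s1 = b.(rec X. a.(b.X + (0 + 0))) + (0 + 0) has moves ··b··> s0
Reachable graph of Q (2 states):
  t0 = rec X. c.(b.X + (0 + 0)) has moves ··c··> t1
  t1 = b.(rec X. c.(b.X + (0 + 0))) + (0 + 0) has moves ··b··> t0
Trace ⟨a⟩ through P, begin at {s0}:
  step 1 (a): {s1}
  — P admits the full trace.
Trace ⟨a⟩ through Q, begin at {t0}:
  step 1 (a): ∅ (Q stuck)

a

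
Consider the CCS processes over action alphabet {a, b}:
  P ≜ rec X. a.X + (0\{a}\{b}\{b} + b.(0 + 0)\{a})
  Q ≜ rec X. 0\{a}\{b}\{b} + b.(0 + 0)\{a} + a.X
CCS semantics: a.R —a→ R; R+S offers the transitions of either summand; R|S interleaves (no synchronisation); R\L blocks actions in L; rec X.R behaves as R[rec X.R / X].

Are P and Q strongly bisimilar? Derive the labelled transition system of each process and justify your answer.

Reachable graph of P (2 states):
  p0 = rec X. a.X + (0\{a}\{b}\{b} + b.(0 + 0)\{a}) has moves =a=> p0, =b=> p1
  p1 = (0 + 0)\{a} has moves deadlocked
Reachable graph of Q (2 states):
  q0 = rec X. 0\{a}\{b}\{b} + b.(0 + 0)\{a} + a.X has moves =a=> q0, =b=> q1
  q1 = (0 + 0)\{a} has moves deadlocked
Bisimilarity quotient blocks:
  B0 = {p0, q0}
  B1 = {p1, q1}
p0 ∈ B0, q0 ∈ B0 → same block

YES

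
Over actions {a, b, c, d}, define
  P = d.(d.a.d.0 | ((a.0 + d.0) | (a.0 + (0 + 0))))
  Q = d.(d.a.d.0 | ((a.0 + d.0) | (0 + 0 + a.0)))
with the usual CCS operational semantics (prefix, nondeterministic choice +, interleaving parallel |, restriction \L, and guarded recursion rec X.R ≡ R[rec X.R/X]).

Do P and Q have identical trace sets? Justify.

traces(P) = traces(Q)

Reachable graph of P (17 states):
  s0 = d.(d.a.d.0 | ((a.0 + d.0) | (a.0 + (0 + 0)))) ⊢ --d--▸ s1
  s1 = d.a.d.0 | ((a.0 + d.0) | (a.0 + (0 + 0))) ⊢ --a--▸ s2, --a--▸ s3, --d--▸ s3, --d--▸ s4
  s2 = d.a.d.0 | ((a.0 + d.0) | 0) ⊢ --a--▸ s5, --d--▸ s5, --d--▸ s6
  s3 = d.a.d.0 | (0 | (a.0 + (0 + 0))) ⊢ --a--▸ s5, --d--▸ s7
  s4 = a.d.0 | ((a.0 + d.0) | (a.0 + (0 + 0))) ⊢ --a--▸ s6, --a--▸ s7, --a--▸ s8, --d--▸ s7
  s5 = d.a.d.0 | (0 | 0) ⊢ --d--▸ s9
  s6 = a.d.0 | ((a.0 + d.0) | 0) ⊢ --a--▸ s10, --a--▸ s9, --d--▸ s9
  s7 = a.d.0 | (0 | (a.0 + (0 + 0))) ⊢ --a--▸ s11, --a--▸ s9
  s8 = d.0 | ((a.0 + d.0) | (a.0 + (0 + 0))) ⊢ --a--▸ s10, --a--▸ s11, --d--▸ s11, --d--▸ s12
  s9 = a.d.0 | (0 | 0) ⊢ --a--▸ s13
  s10 = d.0 | ((a.0 + d.0) | 0) ⊢ --a--▸ s13, --d--▸ s13, --d--▸ s14
  s11 = d.0 | (0 | (a.0 + (0 + 0))) ⊢ --a--▸ s13, --d--▸ s15
  s12 = 0 | ((a.0 + d.0) | (a.0 + (0 + 0))) ⊢ --a--▸ s14, --a--▸ s15, --d--▸ s15
  s13 = d.0 | (0 | 0) ⊢ --d--▸ s16
  s14 = 0 | ((a.0 + d.0) | 0) ⊢ --a--▸ s16, --d--▸ s16
  s15 = 0 | (0 | (a.0 + (0 + 0))) ⊢ --a--▸ s16
  s16 = 0 | (0 | 0) ⊢ deadlocked
Reachable graph of Q (17 states):
  t0 = d.(d.a.d.0 | ((a.0 + d.0) | (0 + 0 + a.0))) ⊢ --d--▸ t1
  t1 = d.a.d.0 | ((a.0 + d.0) | (0 + 0 + a.0)) ⊢ --a--▸ t2, --a--▸ t3, --d--▸ t3, --d--▸ t4
  t2 = d.a.d.0 | ((a.0 + d.0) | 0) ⊢ --a--▸ t5, --d--▸ t5, --d--▸ t6
  t3 = d.a.d.0 | (0 | (0 + 0 + a.0)) ⊢ --a--▸ t5, --d--▸ t7
  t4 = a.d.0 | ((a.0 + d.0) | (0 + 0 + a.0)) ⊢ --a--▸ t6, --a--▸ t7, --a--▸ t8, --d--▸ t7
  t5 = d.a.d.0 | (0 | 0) ⊢ --d--▸ t9
  t6 = a.d.0 | ((a.0 + d.0) | 0) ⊢ --a--▸ t10, --a--▸ t9, --d--▸ t9
  t7 = a.d.0 | (0 | (0 + 0 + a.0)) ⊢ --a--▸ t11, --a--▸ t9
  t8 = d.0 | ((a.0 + d.0) | (0 + 0 + a.0)) ⊢ --a--▸ t10, --a--▸ t11, --d--▸ t11, --d--▸ t12
  t9 = a.d.0 | (0 | 0) ⊢ --a--▸ t13
  t10 = d.0 | ((a.0 + d.0) | 0) ⊢ --a--▸ t13, --d--▸ t13, --d--▸ t14
  t11 = d.0 | (0 | (0 + 0 + a.0)) ⊢ --a--▸ t13, --d--▸ t15
  t12 = 0 | ((a.0 + d.0) | (0 + 0 + a.0)) ⊢ --a--▸ t14, --a--▸ t15, --d--▸ t15
  t13 = d.0 | (0 | 0) ⊢ --d--▸ t16
  t14 = 0 | ((a.0 + d.0) | 0) ⊢ --a--▸ t16, --d--▸ t16
  t15 = 0 | (0 | (0 + 0 + a.0)) ⊢ --a--▸ t16
  t16 = 0 | (0 | 0) ⊢ deadlocked
Partition-refinement fixed point:
  B0 = {s0, t0}
  B1 = {s1, t1}
  B2 = {s4, t4}
  B3 = {s6, t6}
  B4 = {s9, t9}
  B5 = {s13, t13}
  B6 = {s16, t16}
  B7 = {s10, t10}
  B8 = {s14, t14}
  B9 = {s8, t8}
  B10 = {s11, t11}
  B11 = {s15, t15}
  B12 = {s12, t12}
  B13 = {s7, t7}
  B14 = {s2, t2}
  B15 = {s5, t5}
  B16 = {s3, t3}
s0 ∈ B0, t0 ∈ B0 → same block
Bisimilar ⇒ trace-equivalent.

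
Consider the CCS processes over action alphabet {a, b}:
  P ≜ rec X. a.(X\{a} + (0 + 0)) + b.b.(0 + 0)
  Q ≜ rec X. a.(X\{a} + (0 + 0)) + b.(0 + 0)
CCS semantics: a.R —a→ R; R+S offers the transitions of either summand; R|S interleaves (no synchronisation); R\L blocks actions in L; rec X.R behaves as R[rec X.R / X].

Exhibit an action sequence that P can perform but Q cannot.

bb

P's transition system — 6 states:
  u0 = rec X. a.(X\{a} + (0 + 0)) + b.b.(0 + 0) | --a--▸ u1, --b--▸ u2
  u1 = (rec X. a.(X\{a} + (0 + 0)) + b.b.(0 + 0))\{a} + (0 + 0) | --b--▸ u3
  u2 = b.(0 + 0) | --b--▸ u4
  u3 = (b.(0 + 0))\{a} | --b--▸ u5
  u4 = 0 + 0 | ∅
  u5 = (0 + 0)\{a} | ∅
Q's transition system — 4 states:
  v0 = rec X. a.(X\{a} + (0 + 0)) + b.(0 + 0) | --a--▸ v1, --b--▸ v2
  v1 = (rec X. a.(X\{a} + (0 + 0)) + b.(0 + 0))\{a} + (0 + 0) | --b--▸ v3
  v2 = 0 + 0 | ∅
  v3 = (0 + 0)\{a} | ∅
Trace ⟨bb⟩ through P, begin at {u0}:
  after b @ step 1: {u2}
  after b @ step 2: {u4}
  ✓ P
Trace ⟨bb⟩ through Q, begin at {v0}:
  after b @ step 1: {v2}
  after b @ step 2: ∅ (Q stuck)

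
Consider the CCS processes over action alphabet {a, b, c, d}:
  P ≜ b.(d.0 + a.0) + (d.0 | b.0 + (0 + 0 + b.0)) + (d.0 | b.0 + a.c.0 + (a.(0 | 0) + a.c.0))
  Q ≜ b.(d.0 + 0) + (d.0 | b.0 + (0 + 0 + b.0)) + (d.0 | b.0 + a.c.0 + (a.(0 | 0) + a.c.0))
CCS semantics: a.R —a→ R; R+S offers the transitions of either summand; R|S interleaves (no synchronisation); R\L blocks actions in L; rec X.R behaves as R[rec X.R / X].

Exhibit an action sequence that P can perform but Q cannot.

P's transition system — 7 states:
  s0 = b.(d.0 + a.0) + (d.0 | b.0 + (0 + 0 + b.0)) + (d.0 | b.0 + a.c.0 + (a.(0 | 0) + a.c.0)) has moves --a--▸ s1, --a--▸ s2, --b--▸ s3, --b--▸ s4, --b--▸ s5, --d--▸ s6
  s1 = 0 | 0 has moves deadlocked
  s2 = c.0 has moves --c--▸ s3
  s3 = 0 has moves deadlocked
  s4 = d.0 + a.0 has moves --a--▸ s3, --d--▸ s3
  s5 = d.0 | 0 has moves --d--▸ s1
  s6 = 0 | b.0 has moves --b--▸ s1
Q's transition system — 7 states:
  t0 = b.(d.0 + 0) + (d.0 | b.0 + (0 + 0 + b.0)) + (d.0 | b.0 + a.c.0 + (a.(0 | 0) + a.c.0)) has moves --a--▸ t1, --a--▸ t2, --b--▸ t3, --b--▸ t4, --b--▸ t5, --d--▸ t6
  t1 = 0 | 0 has moves deadlocked
  t2 = c.0 has moves --c--▸ t3
  t3 = 0 has moves deadlocked
  t4 = d.0 + 0 has moves --d--▸ t3
  t5 = d.0 | 0 has moves --d--▸ t1
  t6 = 0 | b.0 has moves --b--▸ t1
Run σ = ⟨ba⟩ on P: start {s0}
  [1] b ⇒ {s3, s4, s5}
  [2] a ⇒ {s3}
  ✓ P
Run σ = ⟨ba⟩ on Q: start {t0}
  [1] b ⇒ {t3, t4, t5}
  [2] a ⇒ ∅  — Q cannot continue

ba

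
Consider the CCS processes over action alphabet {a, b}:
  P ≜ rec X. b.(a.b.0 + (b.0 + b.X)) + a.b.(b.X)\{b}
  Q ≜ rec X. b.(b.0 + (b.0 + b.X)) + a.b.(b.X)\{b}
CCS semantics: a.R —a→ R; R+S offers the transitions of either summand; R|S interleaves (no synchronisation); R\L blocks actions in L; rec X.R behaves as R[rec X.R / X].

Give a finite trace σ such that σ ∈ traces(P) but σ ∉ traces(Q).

ba

LTS(P): 6 reachable states
  p0 = rec X. b.(a.b.0 + (b.0 + b.X)) + a.b.(b.X)\{b} → —a→ p1, —b→ p2
  p1 = b.(b.(rec X. b.(a.b.0 + (b.0 + b.X)) + a.b.(b.X)\{b}))\{b} → —b→ p3
  p2 = a.b.0 + (b.0 + b.(rec X. b.(a.b.0 + (b.0 + b.X)) + a.b.(b.X)\{b})) → —a→ p4, —b→ p0, —b→ p5
  p3 = (b.(rec X. b.(a.b.0 + (b.0 + b.X)) + a.b.(b.X)\{b}))\{b} → (no moves)
  p4 = b.0 → —b→ p5
  p5 = 0 → (no moves)
LTS(Q): 5 reachable states
  q0 = rec X. b.(b.0 + (b.0 + b.X)) + a.b.(b.X)\{b} → —a→ q1, —b→ q2
  q1 = b.(b.(rec X. b.(b.0 + (b.0 + b.X)) + a.b.(b.X)\{b}))\{b} → —b→ q3
  q2 = b.0 + (b.0 + b.(rec X. b.(b.0 + (b.0 + b.X)) + a.b.(b.X)\{b})) → —b→ q0, —b→ q4
  q3 = (b.(rec X. b.(b.0 + (b.0 + b.X)) + a.b.(b.X)\{b}))\{b} → (no moves)
  q4 = 0 → (no moves)
Run σ = ⟨ba⟩ on P: start {p0}
  [1] b ⇒ {p2}
  [2] a ⇒ {p4}
  P completes σ.
Run σ = ⟨ba⟩ on Q: start {q0}
  [1] b ⇒ {q2}
  [2] a ⇒ ∅  — Q cannot continue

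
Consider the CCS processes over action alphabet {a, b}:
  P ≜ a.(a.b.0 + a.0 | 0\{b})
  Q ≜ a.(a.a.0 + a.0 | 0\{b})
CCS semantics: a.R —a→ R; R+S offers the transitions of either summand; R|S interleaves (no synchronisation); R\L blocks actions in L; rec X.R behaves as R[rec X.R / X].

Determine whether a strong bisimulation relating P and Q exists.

P ≁ Q

P's transition system — 5 states:
  u0 = a.(a.b.0 + a.0 | 0\{b}) → ··a··> u1
  u1 = a.b.0 + a.0 | 0\{b} → ··a··> u2, ··a··> u3
  u2 = 0 | 0\{b} → deadlocked
  u3 = b.0 → ··b··> u4
  u4 = 0 → deadlocked
Q's transition system — 5 states:
  v0 = a.(a.a.0 + a.0 | 0\{b}) → ··a··> v1
  v1 = a.a.0 + a.0 | 0\{b} → ··a··> v2, ··a··> v3
  v2 = 0 | 0\{b} → deadlocked
  v3 = a.0 → ··a··> v4
  v4 = 0 → deadlocked
Coarsest stable partition (strong bisimilarity classes):
  B0 = {u0}
  B1 = {u1}
  B2 = {u3}
  B3 = {u2, u4, v2, v4}
  B4 = {v0}
  B5 = {v1}
  B6 = {v3}
u0 ∈ B0, v0 ∈ B4 → different blocks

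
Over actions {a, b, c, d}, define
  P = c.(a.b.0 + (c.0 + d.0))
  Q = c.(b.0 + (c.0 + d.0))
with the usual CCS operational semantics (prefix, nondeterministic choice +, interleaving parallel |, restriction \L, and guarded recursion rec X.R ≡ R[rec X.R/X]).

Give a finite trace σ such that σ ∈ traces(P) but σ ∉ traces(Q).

Reachable graph of P (4 states):
  m0 = c.(a.b.0 + (c.0 + d.0)) → -c-> m1
  m1 = a.b.0 + (c.0 + d.0) → -a-> m2, -c-> m3, -d-> m3
  m2 = b.0 → -b-> m3
  m3 = 0 → deadlocked
Reachable graph of Q (3 states):
  n0 = c.(b.0 + (c.0 + d.0)) → -c-> n1
  n1 = b.0 + (c.0 + d.0) → -b-> n2, -c-> n2, -d-> n2
  n2 = 0 → deadlocked
Executing ca from P (initial set {m0}):
  [1] c ⇒ {m1}
  [2] a ⇒ {m2}
  — P admits the full trace.
Executing ca from Q (initial set {n0}):
  [1] c ⇒ {n1}
  [2] a ⇒ ∅  — Q cannot continue

ca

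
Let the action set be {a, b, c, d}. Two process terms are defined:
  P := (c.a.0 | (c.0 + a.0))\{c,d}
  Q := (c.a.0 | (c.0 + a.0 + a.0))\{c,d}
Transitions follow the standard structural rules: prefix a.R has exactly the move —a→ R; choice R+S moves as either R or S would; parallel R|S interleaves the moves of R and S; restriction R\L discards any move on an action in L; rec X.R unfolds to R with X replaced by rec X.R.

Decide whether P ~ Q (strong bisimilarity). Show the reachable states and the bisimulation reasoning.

LTS(P): 2 reachable states
  m0 = (c.a.0 | (c.0 + a.0))\{c,d} has moves —a→ m1
  m1 = (c.a.0 | 0)\{c,d} has moves deadlocked
LTS(Q): 2 reachable states
  n0 = (c.a.0 | (c.0 + a.0 + a.0))\{c,d} has moves —a→ n1
  n1 = (c.a.0 | 0)\{c,d} has moves deadlocked
Coarsest stable partition (strong bisimilarity classes):
  B0 = {m0, n0}
  B1 = {m1, n1}
m0 ∈ B0, n0 ∈ B0 → same block

YES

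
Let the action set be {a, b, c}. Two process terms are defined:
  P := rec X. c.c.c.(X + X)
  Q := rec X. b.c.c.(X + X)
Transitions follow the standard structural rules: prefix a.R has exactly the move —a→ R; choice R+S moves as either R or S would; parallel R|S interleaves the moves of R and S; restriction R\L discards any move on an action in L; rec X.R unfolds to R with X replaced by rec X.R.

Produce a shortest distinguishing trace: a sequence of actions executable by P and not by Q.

c

LTS(P): 4 reachable states
  s0 = rec X. c.c.c.(X + X) ⊢ --c--▸ s1
  s1 = c.c.((rec X. c.c.c.(X + X)) + (rec X. c.c.c.(X + X))) ⊢ --c--▸ s2
  s2 = c.((rec X. c.c.c.(X + X)) + (rec X. c.c.c.(X + X))) ⊢ --c--▸ s3
  s3 = (rec X. c.c.c.(X + X)) + (rec X. c.c.c.(X + X)) ⊢ --c--▸ s1
LTS(Q): 4 reachable states
  t0 = rec X. b.c.c.(X + X) ⊢ --b--▸ t1
  t1 = c.c.((rec X. b.c.c.(X + X)) + (rec X. b.c.c.(X + X))) ⊢ --c--▸ t2
  t2 = c.((rec X. b.c.c.(X + X)) + (rec X. b.c.c.(X + X))) ⊢ --c--▸ t3
  t3 = (rec X. b.c.c.(X + X)) + (rec X. b.c.c.(X + X)) ⊢ --b--▸ t1
Executing c from P (initial set {s0}):
  [1] c ⇒ {s1}
  ✓ P
Executing c from Q (initial set {t0}):
  [1] c ⇒ no successor for Q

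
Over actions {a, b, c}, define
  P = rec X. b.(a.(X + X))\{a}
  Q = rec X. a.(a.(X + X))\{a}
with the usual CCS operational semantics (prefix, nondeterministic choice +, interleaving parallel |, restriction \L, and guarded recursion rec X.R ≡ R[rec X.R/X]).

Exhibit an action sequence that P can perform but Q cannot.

P's transition system — 2 states:
  m0 = rec X. b.(a.(X + X))\{a} ⊢ -b-> m1
  m1 = (a.((rec X. b.(a.(X + X))\{a}) + (rec X. b.(a.(X + X))\{a})))\{a} ⊢ (no moves)
Q's transition system — 2 states:
  n0 = rec X. a.(a.(X + X))\{a} ⊢ -a-> n1
  n1 = (a.((rec X. a.(a.(X + X))\{a}) + (rec X. a.(a.(X + X))\{a})))\{a} ⊢ (no moves)
Run σ = ⟨b⟩ on P: start {m0}
  [1] b ⇒ {m1}
  — P admits the full trace.
Run σ = ⟨b⟩ on Q: start {n0}
  [1] b ⇒ ∅  — Q cannot continue

b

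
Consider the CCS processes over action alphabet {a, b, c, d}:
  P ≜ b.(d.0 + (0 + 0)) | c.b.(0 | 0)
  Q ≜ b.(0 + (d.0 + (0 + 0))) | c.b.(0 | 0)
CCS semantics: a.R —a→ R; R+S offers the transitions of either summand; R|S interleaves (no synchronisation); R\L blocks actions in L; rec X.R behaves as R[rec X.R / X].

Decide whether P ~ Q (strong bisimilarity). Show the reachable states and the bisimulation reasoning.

LTS(P): 9 reachable states
  s0 = b.(d.0 + (0 + 0)) | c.b.(0 | 0) ⊢ ··b··> s1, ··c··> s2
  s1 = (d.0 + (0 + 0)) | c.b.(0 | 0) ⊢ ··c··> s3, ··d··> s4
  s2 = b.(d.0 + (0 + 0)) | b.(0 | 0) ⊢ ··b··> s3, ··b··> s5
  s3 = (d.0 + (0 + 0)) | b.(0 | 0) ⊢ ··b··> s6, ··d··> s7
  s4 = 0 | c.b.(0 | 0) ⊢ ··c··> s7
  s5 = b.(d.0 + (0 + 0)) | (0 | 0) ⊢ ··b··> s6
  s6 = (d.0 + (0 + 0)) | (0 | 0) ⊢ ··d··> s8
  s7 = 0 | b.(0 | 0) ⊢ ··b··> s8
  s8 = 0 | (0 | 0) ⊢ (no moves)
LTS(Q): 9 reachable states
  t0 = b.(0 + (d.0 + (0 + 0))) | c.b.(0 | 0) ⊢ ··b··> t1, ··c··> t2
  t1 = (0 + (d.0 + (0 + 0))) | c.b.(0 | 0) ⊢ ··c··> t3, ··d··> t4
  t2 = b.(0 + (d.0 + (0 + 0))) | b.(0 | 0) ⊢ ··b··> t3, ··b··> t5
  t3 = (0 + (d.0 + (0 + 0))) | b.(0 | 0) ⊢ ··b··> t6, ··d··> t7
  t4 = 0 | c.b.(0 | 0) ⊢ ··c··> t7
  t5 = b.(0 + (d.0 + (0 + 0))) | (0 | 0) ⊢ ··b··> t6
  t6 = (0 + (d.0 + (0 + 0))) | (0 | 0) ⊢ ··d··> t8
  t7 = 0 | b.(0 | 0) ⊢ ··b··> t8
  t8 = 0 | (0 | 0) ⊢ (no moves)
Bisimilarity quotient blocks:
  B0 = {s0, t0}
  B1 = {s2, t2}
  B2 = {s5, t5}
  B3 = {s6, t6}
  B4 = {s8, t8}
  B5 = {s3, t3}
  B6 = {s7, t7}
  B7 = {s1, t1}
  B8 = {s4, t4}
s0 ∈ B0, t0 ∈ B0 → same block

bisimilar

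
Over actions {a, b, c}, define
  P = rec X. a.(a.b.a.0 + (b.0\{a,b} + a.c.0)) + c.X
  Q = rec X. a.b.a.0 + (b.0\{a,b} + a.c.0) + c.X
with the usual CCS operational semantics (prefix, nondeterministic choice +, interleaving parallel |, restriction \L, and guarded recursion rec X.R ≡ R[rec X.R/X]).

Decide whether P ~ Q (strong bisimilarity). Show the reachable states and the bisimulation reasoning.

P ≁ Q

Reachable graph of P (7 states):
  p0 = rec X. a.(a.b.a.0 + (b.0\{a,b} + a.c.0)) + c.X | =a=> p1, =c=> p0
  p1 = a.b.a.0 + (b.0\{a,b} + a.c.0) | =a=> p2, =a=> p3, =b=> p4
  p2 = b.a.0 | =b=> p5
  p3 = c.0 | =c=> p6
  p4 = 0\{a,b} | stopped
  p5 = a.0 | =a=> p6
  p6 = 0 | stopped
Reachable graph of Q (6 states):
  q0 = rec X. a.b.a.0 + (b.0\{a,b} + a.c.0) + c.X | =a=> q1, =a=> q2, =b=> q3, =c=> q0
  q1 = b.a.0 | =b=> q4
  q2 = c.0 | =c=> q5
  q3 = 0\{a,b} | stopped
  q4 = a.0 | =a=> q5
  q5 = 0 | stopped
Coarsest stable partition (strong bisimilarity classes):
  B0 = {p0}
  B1 = {p1}
  B2 = {p4, p6, q3, q5}
  B3 = {p2, q1}
  B4 = {p5, q4}
  B5 = {p3, q2}
  B6 = {q0}
p0 ∈ B0, q0 ∈ B6 → different blocks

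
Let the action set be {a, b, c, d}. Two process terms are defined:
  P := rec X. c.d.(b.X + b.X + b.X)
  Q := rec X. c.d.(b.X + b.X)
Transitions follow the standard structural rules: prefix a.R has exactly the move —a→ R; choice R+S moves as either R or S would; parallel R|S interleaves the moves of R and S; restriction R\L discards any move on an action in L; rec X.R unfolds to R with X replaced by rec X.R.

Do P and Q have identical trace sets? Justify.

P's transition system — 3 states:
  s0 = rec X. c.d.(b.X + b.X + b.X) | —c→ s1
  s1 = d.(b.(rec X. c.d.(b.X + b.X + b.X)) + b.(rec X. c.d.(b.X + b.X + b.X)) + b.(rec X. c.d.(b.X + b.X + b.X))) | —d→ s2
  s2 = b.(rec X. c.d.(b.X + b.X + b.X)) + b.(rec X. c.d.(b.X + b.X + b.X)) + b.(rec X. c.d.(b.X + b.X + b.X)) | —b→ s0
Q's transition system — 3 states:
  t0 = rec X. c.d.(b.X + b.X) | —c→ t1
  t1 = d.(b.(rec X. c.d.(b.X + b.X)) + b.(rec X. c.d.(b.X + b.X))) | —d→ t2
  t2 = b.(rec X. c.d.(b.X + b.X)) + b.(rec X. c.d.(b.X + b.X)) | —b→ t0
Bisimilarity quotient blocks:
  B0 = {s0, t0}
  B1 = {s1, t1}
  B2 = {s2, t2}
s0 ∈ B0, t0 ∈ B0 → same block
Bisimilar ⇒ trace-equivalent.

YES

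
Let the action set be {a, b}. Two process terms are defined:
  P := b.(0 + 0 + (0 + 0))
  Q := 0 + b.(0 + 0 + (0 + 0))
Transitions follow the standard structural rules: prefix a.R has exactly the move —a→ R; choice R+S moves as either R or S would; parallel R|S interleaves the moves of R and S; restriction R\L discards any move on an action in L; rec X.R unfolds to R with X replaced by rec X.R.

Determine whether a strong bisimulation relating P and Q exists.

YES

Reachable graph of P (2 states):
  p0 = b.(0 + 0 + (0 + 0)) | =b=> p1
  p1 = 0 + 0 + (0 + 0) | deadlocked
Reachable graph of Q (2 states):
  q0 = 0 + b.(0 + 0 + (0 + 0)) | =b=> q1
  q1 = 0 + 0 + (0 + 0) | deadlocked
Coarsest stable partition (strong bisimilarity classes):
  B0 = {p0, q0}
  B1 = {p1, q1}
p0 ∈ B0, q0 ∈ B0 → same block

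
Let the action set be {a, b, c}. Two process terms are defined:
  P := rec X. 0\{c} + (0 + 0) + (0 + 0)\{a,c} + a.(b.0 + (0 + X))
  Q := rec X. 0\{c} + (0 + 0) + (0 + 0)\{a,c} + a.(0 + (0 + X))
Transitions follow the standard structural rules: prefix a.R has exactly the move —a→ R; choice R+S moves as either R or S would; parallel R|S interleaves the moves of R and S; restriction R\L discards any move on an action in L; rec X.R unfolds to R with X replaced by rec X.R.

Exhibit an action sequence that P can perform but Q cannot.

ab

P's transition system — 3 states:
  p0 = rec X. 0\{c} + (0 + 0) + (0 + 0)\{a,c} + a.(b.0 + (0 + X)) ⊢ =a=> p1
  p1 = b.0 + (0 + (rec X. 0\{c} + (0 + 0) + (0 + 0)\{a,c} + a.(b.0 + (0 + X)))) ⊢ =a=> p1, =b=> p2
  p2 = 0 ⊢ deadlocked
Q's transition system — 2 states:
  q0 = rec X. 0\{c} + (0 + 0) + (0 + 0)\{a,c} + a.(0 + (0 + X)) ⊢ =a=> q1
  q1 = 0 + (0 + (rec X. 0\{c} + (0 + 0) + (0 + 0)\{a,c} + a.(0 + (0 + X)))) ⊢ =a=> q1
Run σ = ⟨ab⟩ on P: start {p0}
  step 1 (a): {p1}
  step 2 (b): {p2}
  — P admits the full trace.
Run σ = ⟨ab⟩ on Q: start {q0}
  step 1 (a): {q1}
  step 2 (b): ∅  — Q cannot continue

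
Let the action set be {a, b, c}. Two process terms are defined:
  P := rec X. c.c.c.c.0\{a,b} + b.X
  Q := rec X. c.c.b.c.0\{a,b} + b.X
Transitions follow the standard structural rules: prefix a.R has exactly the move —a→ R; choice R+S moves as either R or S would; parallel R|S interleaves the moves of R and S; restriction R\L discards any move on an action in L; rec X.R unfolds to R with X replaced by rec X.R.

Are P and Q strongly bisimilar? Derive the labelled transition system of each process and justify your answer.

P ≁ Q

Reachable graph of P (5 states):
  s0 = rec X. c.c.c.c.0\{a,b} + b.X has moves -b-> s0, -c-> s1
  s1 = c.c.c.0\{a,b} has moves -c-> s2
  s2 = c.c.0\{a,b} has moves -c-> s3
  s3 = c.0\{a,b} has moves -c-> s4
  s4 = 0\{a,b} has moves deadlocked
Reachable graph of Q (5 states):
  t0 = rec X. c.c.b.c.0\{a,b} + b.X has moves -b-> t0, -c-> t1
  t1 = c.b.c.0\{a,b} has moves -c-> t2
  t2 = b.c.0\{a,b} has moves -b-> t3
  t3 = c.0\{a,b} has moves -c-> t4
  t4 = 0\{a,b} has moves deadlocked
Coarsest stable partition (strong bisimilarity classes):
  B0 = {s0}
  B1 = {s1}
  B2 = {s2}
  B3 = {s3, t3}
  B4 = {s4, t4}
  B5 = {t0}
  B6 = {t1}
  B7 = {t2}
s0 ∈ B0, t0 ∈ B5 → different blocks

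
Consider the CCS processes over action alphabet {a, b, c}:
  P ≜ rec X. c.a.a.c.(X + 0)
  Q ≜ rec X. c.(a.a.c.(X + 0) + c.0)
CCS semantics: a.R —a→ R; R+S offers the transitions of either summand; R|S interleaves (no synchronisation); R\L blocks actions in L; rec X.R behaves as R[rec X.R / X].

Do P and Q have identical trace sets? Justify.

traces(P) ≠ traces(Q) — witness ⟨cc⟩

P's transition system — 5 states:
  u0 = rec X. c.a.a.c.(X + 0) :: ··c··> u1
  u1 = a.a.c.((rec X. c.a.a.c.(X + 0)) + 0) :: ··a··> u2
  u2 = a.c.((rec X. c.a.a.c.(X + 0)) + 0) :: ··a··> u3
  u3 = c.((rec X. c.a.a.c.(X + 0)) + 0) :: ··c··> u4
  u4 = (rec X. c.a.a.c.(X + 0)) + 0 :: ··c··> u1
Q's transition system — 6 states:
  v0 = rec X. c.(a.a.c.(X + 0) + c.0) :: ··c··> v1
  v1 = a.a.c.((rec X. c.(a.a.c.(X + 0) + c.0)) + 0) + c.0 :: ··a··> v2, ··c··> v3
  v2 = a.c.((rec X. c.(a.a.c.(X + 0) + c.0)) + 0) :: ··a··> v4
  v3 = 0 :: (no moves)
  v4 = c.((rec X. c.(a.a.c.(X + 0) + c.0)) + 0) :: ··c··> v5
  v5 = (rec X. c.(a.a.c.(X + 0) + c.0)) + 0 :: ··c··> v1
Executing cc from Q (initial set {v0}):
  after c @ step 1: {v1}
  after c @ step 2: {v3}
  ✓ Q
Executing cc from P (initial set {u0}):
  after c @ step 1: {u1}
  after c @ step 2: no successor for P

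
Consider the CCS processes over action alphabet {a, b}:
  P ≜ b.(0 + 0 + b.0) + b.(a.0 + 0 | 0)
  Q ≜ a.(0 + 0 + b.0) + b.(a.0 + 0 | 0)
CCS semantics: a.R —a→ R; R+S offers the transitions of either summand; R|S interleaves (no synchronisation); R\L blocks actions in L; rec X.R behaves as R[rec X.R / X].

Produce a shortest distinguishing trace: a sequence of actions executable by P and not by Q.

LTS(P): 4 reachable states
  s0 = b.(0 + 0 + b.0) + b.(a.0 + 0 | 0) → =b=> s1, =b=> s2
  s1 = 0 + 0 + b.0 → =b=> s3
  s2 = a.0 + 0 | 0 → =a=> s3
  s3 = 0 → deadlocked
LTS(Q): 4 reachable states
  t0 = a.(0 + 0 + b.0) + b.(a.0 + 0 | 0) → =a=> t1, =b=> t2
  t1 = 0 + 0 + b.0 → =b=> t3
  t2 = a.0 + 0 | 0 → =a=> t3
  t3 = 0 → deadlocked
Executing bb from P (initial set {s0}):
  [1] b ⇒ {s1, s2}
  [2] b ⇒ {s3}
  — P admits the full trace.
Executing bb from Q (initial set {t0}):
  [1] b ⇒ {t2}
  [2] b ⇒ ∅ (Q stuck)

bb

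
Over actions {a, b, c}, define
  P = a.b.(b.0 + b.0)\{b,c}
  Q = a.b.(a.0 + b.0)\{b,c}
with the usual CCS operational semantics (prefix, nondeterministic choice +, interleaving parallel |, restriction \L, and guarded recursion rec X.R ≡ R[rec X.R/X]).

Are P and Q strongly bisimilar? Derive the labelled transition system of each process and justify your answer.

NO

Reachable graph of P (3 states):
  p0 = a.b.(b.0 + b.0)\{b,c} ⊢ ··a··> p1
  p1 = b.(b.0 + b.0)\{b,c} ⊢ ··b··> p2
  p2 = (b.0 + b.0)\{b,c} ⊢ stopped
Reachable graph of Q (4 states):
  q0 = a.b.(a.0 + b.0)\{b,c} ⊢ ··a··> q1
  q1 = b.(a.0 + b.0)\{b,c} ⊢ ··b··> q2
  q2 = (a.0 + b.0)\{b,c} ⊢ ··a··> q3
  q3 = 0\{b,c} ⊢ stopped
Coarsest stable partition (strong bisimilarity classes):
  B0 = {p0}
  B1 = {p1}
  B2 = {p2, q3}
  B3 = {q0}
  B4 = {q1}
  B5 = {q2}
p0 ∈ B0, q0 ∈ B3 → different blocks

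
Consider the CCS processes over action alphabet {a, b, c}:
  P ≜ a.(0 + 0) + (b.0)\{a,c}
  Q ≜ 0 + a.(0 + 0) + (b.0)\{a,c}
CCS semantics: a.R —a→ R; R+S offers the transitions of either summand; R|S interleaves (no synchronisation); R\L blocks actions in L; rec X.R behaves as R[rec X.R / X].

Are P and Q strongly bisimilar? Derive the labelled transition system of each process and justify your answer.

bisimilar

P's transition system — 3 states:
  m0 = a.(0 + 0) + (b.0)\{a,c} :: --a--▸ m1, --b--▸ m2
  m1 = 0 + 0 :: deadlocked
  m2 = 0\{a,c} :: deadlocked
Q's transition system — 3 states:
  n0 = 0 + a.(0 + 0) + (b.0)\{a,c} :: --a--▸ n1, --b--▸ n2
  n1 = 0 + 0 :: deadlocked
  n2 = 0\{a,c} :: deadlocked
Bisimilarity quotient blocks:
  B0 = {m0, n0}
  B1 = {m1, m2, n1, n2}
m0 ∈ B0, n0 ∈ B0 → same block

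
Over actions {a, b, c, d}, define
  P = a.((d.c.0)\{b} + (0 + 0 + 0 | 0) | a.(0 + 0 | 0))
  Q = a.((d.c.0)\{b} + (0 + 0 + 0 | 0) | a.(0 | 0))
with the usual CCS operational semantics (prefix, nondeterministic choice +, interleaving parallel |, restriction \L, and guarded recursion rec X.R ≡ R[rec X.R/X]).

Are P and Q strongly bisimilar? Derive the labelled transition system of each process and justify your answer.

bisimilar

Reachable graph of P (5 states):
  p0 = a.((d.c.0)\{b} + (0 + 0 + 0 | 0) | a.(0 + 0 | 0)) :: ··a··> p1
  p1 = (d.c.0)\{b} + (0 + 0 + 0 | 0) | a.(0 + 0 | 0) :: ··a··> p2, ··d··> p3
  p2 = (0 + 0 + 0 | 0) | (0 + 0 | 0) :: ·
  p3 = (c.0)\{b} :: ··c··> p4
  p4 = 0\{b} :: ·
Reachable graph of Q (5 states):
  q0 = a.((d.c.0)\{b} + (0 + 0 + 0 | 0) | a.(0 | 0)) :: ··a··> q1
  q1 = (d.c.0)\{b} + (0 + 0 + 0 | 0) | a.(0 | 0) :: ··a··> q2, ··d··> q3
  q2 = (0 + 0 + 0 | 0) | (0 | 0) :: ·
  q3 = (c.0)\{b} :: ··c··> q4
  q4 = 0\{b} :: ·
Partition-refinement fixed point:
  B0 = {p0, q0}
  B1 = {p1, q1}
  B2 = {p2, p4, q2, q4}
  B3 = {p3, q3}
p0 ∈ B0, q0 ∈ B0 → same block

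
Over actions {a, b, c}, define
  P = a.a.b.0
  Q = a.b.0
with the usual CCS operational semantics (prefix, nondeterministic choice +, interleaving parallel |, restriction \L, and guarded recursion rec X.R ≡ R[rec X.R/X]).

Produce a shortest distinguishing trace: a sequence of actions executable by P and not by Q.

Reachable graph of P (4 states):
  s0 = a.a.b.0 → ··a··> s1
  s1 = a.b.0 → ··a··> s2
  s2 = b.0 → ··b··> s3
  s3 = 0 → (no moves)
Reachable graph of Q (3 states):
  t0 = a.b.0 → ··a··> t1
  t1 = b.0 → ··b··> t2
  t2 = 0 → (no moves)
Run σ = ⟨aa⟩ on P: start {s0}
  step 1 (a): {s1}
  step 2 (a): {s2}
  P completes σ.
Run σ = ⟨aa⟩ on Q: start {t0}
  step 1 (a): {t1}
  step 2 (a): ∅ (Q stuck)

aa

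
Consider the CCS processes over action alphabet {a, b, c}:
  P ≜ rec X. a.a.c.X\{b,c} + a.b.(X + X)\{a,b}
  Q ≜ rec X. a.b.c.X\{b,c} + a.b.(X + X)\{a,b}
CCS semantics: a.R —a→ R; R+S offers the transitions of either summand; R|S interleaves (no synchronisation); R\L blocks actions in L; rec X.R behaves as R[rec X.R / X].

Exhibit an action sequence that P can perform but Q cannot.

LTS(P): 9 reachable states
  m0 = rec X. a.a.c.X\{b,c} + a.b.(X + X)\{a,b} → ··a··> m1, ··a··> m2
  m1 = a.c.(rec X. a.a.c.X\{b,c} + a.b.(X + X)\{a,b})\{b,c} → ··a··> m3
  m2 = b.((rec X. a.a.c.X\{b,c} + a.b.(X + X)\{a,b}) + (rec X. a.a.c.X\{b,c} + a.b.(X + X)\{a,b}))\{a,b} → ··b··> m4
  m3 = c.(rec X. a.a.c.X\{b,c} + a.b.(X + X)\{a,b})\{b,c} → ··c··> m5
  m4 = ((rec X. a.a.c.X\{b,c} + a.b.(X + X)\{a,b}) + (rec X. a.a.c.X\{b,c} + a.b.(X + X)\{a,b}))\{a,b} → ·
  m5 = (rec X. a.a.c.X\{b,c} + a.b.(X + X)\{a,b})\{b,c} → ··a··> m6, ··a··> m7
  m6 = (a.c.(rec X. a.a.c.X\{b,c} + a.b.(X + X)\{a,b})\{b,c})\{b,c} → ··a··> m8
  m7 = (b.((rec X. a.a.c.X\{b,c} + a.b.(X + X)\{a,b}) + (rec X. a.a.c.X\{b,c} + a.b.(X + X)\{a,b}))\{a,b})\{b,c} → ·
  m8 = (c.(rec X. a.a.c.X\{b,c} + a.b.(X + X)\{a,b})\{b,c})\{b,c} → ·
LTS(Q): 8 reachable states
  n0 = rec X. a.b.c.X\{b,c} + a.b.(X + X)\{a,b} → ··a··> n1, ··a··> n2
  n1 = b.((rec X. a.b.c.X\{b,c} + a.b.(X + X)\{a,b}) + (rec X. a.b.c.X\{b,c} + a.b.(X + X)\{a,b}))\{a,b} → ··b··> n3
  n2 = b.c.(rec X. a.b.c.X\{b,c} + a.b.(X + X)\{a,b})\{b,c} → ··b··> n4
  n3 = ((rec X. a.b.c.X\{b,c} + a.b.(X + X)\{a,b}) + (rec X. a.b.c.X\{b,c} + a.b.(X + X)\{a,b}))\{a,b} → ·
  n4 = c.(rec X. a.b.c.X\{b,c} + a.b.(X + X)\{a,b})\{b,c} → ··c··> n5
  n5 = (rec X. a.b.c.X\{b,c} + a.b.(X + X)\{a,b})\{b,c} → ··a··> n6, ··a··> n7
  n6 = (b.((rec X. a.b.c.X\{b,c} + a.b.(X + X)\{a,b}) + (rec X. a.b.c.X\{b,c} + a.b.(X + X)\{a,b}))\{a,b})\{b,c} → ·
  n7 = (b.c.(rec X. a.b.c.X\{b,c} + a.b.(X + X)\{a,b})\{b,c})\{b,c} → ·
Executing aa from P (initial set {m0}):
  [1] a ⇒ {m1, m2}
  [2] a ⇒ {m3}
  ✓ P
Executing aa from Q (initial set {n0}):
  [1] a ⇒ {n1, n2}
  [2] a ⇒ ∅ (Q stuck)

aa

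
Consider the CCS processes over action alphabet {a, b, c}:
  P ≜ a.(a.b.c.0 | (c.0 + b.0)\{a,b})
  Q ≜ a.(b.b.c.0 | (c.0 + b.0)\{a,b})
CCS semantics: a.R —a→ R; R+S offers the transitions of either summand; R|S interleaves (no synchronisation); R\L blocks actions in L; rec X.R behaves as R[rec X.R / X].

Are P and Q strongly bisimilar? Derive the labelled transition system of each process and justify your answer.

P ≁ Q

Reachable graph of P (9 states):
  u0 = a.(a.b.c.0 | (c.0 + b.0)\{a,b}) ⊢ ··a··> u1
  u1 = a.b.c.0 | (c.0 + b.0)\{a,b} ⊢ ··a··> u2, ··c··> u3
  u2 = b.c.0 | (c.0 + b.0)\{a,b} ⊢ ··b··> u4, ··c··> u5
  u3 = a.b.c.0 | 0\{a,b} ⊢ ··a··> u5
  u4 = c.0 | (c.0 + b.0)\{a,b} ⊢ ··c··> u6, ··c··> u7
  u5 = b.c.0 | 0\{a,b} ⊢ ··b··> u7
  u6 = 0 | (c.0 + b.0)\{a,b} ⊢ ··c··> u8
  u7 = c.0 | 0\{a,b} ⊢ ··c··> u8
  u8 = 0 | 0\{a,b} ⊢ deadlocked
Reachable graph of Q (9 states):
  v0 = a.(b.b.c.0 | (c.0 + b.0)\{a,b}) ⊢ ··a··> v1
  v1 = b.b.c.0 | (c.0 + b.0)\{a,b} ⊢ ··b··> v2, ··c··> v3
  v2 = b.c.0 | (c.0 + b.0)\{a,b} ⊢ ··b··> v4, ··c··> v5
  v3 = b.b.c.0 | 0\{a,b} ⊢ ··b··> v5
  v4 = c.0 | (c.0 + b.0)\{a,b} ⊢ ··c··> v6, ··c··> v7
  v5 = b.c.0 | 0\{a,b} ⊢ ··b··> v7
  v6 = 0 | (c.0 + b.0)\{a,b} ⊢ ··c··> v8
  v7 = c.0 | 0\{a,b} ⊢ ··c··> v8
  v8 = 0 | 0\{a,b} ⊢ deadlocked
Coarsest stable partition (strong bisimilarity classes):
  B0 = {u0}
  B1 = {u1}
  B2 = {u3}
  B3 = {u5, v5}
  B4 = {u6, u7, v6, v7}
  B5 = {u8, v8}
  B6 = {u2, v2}
  B7 = {u4, v4}
  B8 = {v0}
  B9 = {v1}
  B10 = {v3}
u0 ∈ B0, v0 ∈ B8 → different blocks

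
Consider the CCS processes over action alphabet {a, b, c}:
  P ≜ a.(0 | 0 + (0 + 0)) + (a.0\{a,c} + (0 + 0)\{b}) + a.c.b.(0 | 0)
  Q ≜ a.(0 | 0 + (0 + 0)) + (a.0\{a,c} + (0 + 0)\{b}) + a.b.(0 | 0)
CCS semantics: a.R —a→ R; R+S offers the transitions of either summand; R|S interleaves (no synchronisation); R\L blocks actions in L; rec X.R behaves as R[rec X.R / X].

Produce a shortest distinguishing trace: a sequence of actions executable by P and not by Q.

ac

LTS(P): 6 reachable states
  s0 = a.(0 | 0 + (0 + 0)) + (a.0\{a,c} + (0 + 0)\{b}) + a.c.b.(0 | 0) → -a-> s1, -a-> s2, -a-> s3
  s1 = 0 | 0 + (0 + 0) → ·
  s2 = 0\{a,c} → ·
  s3 = c.b.(0 | 0) → -c-> s4
  s4 = b.(0 | 0) → -b-> s5
  s5 = 0 | 0 → ·
LTS(Q): 5 reachable states
  t0 = a.(0 | 0 + (0 + 0)) + (a.0\{a,c} + (0 + 0)\{b}) + a.b.(0 | 0) → -a-> t1, -a-> t2, -a-> t3
  t1 = 0 | 0 + (0 + 0) → ·
  t2 = 0\{a,c} → ·
  t3 = b.(0 | 0) → -b-> t4
  t4 = 0 | 0 → ·
Executing ac from P (initial set {s0}):
  after a @ step 1: {s1, s2, s3}
  after c @ step 2: {s4}
  P completes σ.
Executing ac from Q (initial set {t0}):
  after a @ step 1: {t1, t2, t3}
  after c @ step 2: ∅  — Q cannot continue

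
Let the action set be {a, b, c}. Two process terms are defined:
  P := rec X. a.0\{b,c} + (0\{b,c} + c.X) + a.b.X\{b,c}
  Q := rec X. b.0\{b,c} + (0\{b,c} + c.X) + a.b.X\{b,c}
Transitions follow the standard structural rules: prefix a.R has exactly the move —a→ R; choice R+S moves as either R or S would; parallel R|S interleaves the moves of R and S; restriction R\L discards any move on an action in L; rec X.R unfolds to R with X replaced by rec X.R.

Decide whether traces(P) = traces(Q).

traces(P) ≠ traces(Q) — witness ⟨b⟩

P's transition system — 6 states:
  p0 = rec X. a.0\{b,c} + (0\{b,c} + c.X) + a.b.X\{b,c} | —a→ p1, —a→ p2, —c→ p0
  p1 = 0\{b,c} | (no moves)
  p2 = b.(rec X. a.0\{b,c} + (0\{b,c} + c.X) + a.b.X\{b,c})\{b,c} | —b→ p3
  p3 = (rec X. a.0\{b,c} + (0\{b,c} + c.X) + a.b.X\{b,c})\{b,c} | —a→ p4, —a→ p5
  p4 = (b.(rec X. a.0\{b,c} + (0\{b,c} + c.X) + a.b.X\{b,c})\{b,c})\{b,c} | (no moves)
  p5 = 0\{b,c}\{b,c} | (no moves)
Q's transition system — 5 states:
  q0 = rec X. b.0\{b,c} + (0\{b,c} + c.X) + a.b.X\{b,c} | —a→ q1, —b→ q2, —c→ q0
  q1 = b.(rec X. b.0\{b,c} + (0\{b,c} + c.X) + a.b.X\{b,c})\{b,c} | —b→ q3
  q2 = 0\{b,c} | (no moves)
  q3 = (rec X. b.0\{b,c} + (0\{b,c} + c.X) + a.b.X\{b,c})\{b,c} | —a→ q4
  q4 = (b.(rec X. b.0\{b,c} + (0\{b,c} + c.X) + a.b.X\{b,c})\{b,c})\{b,c} | (no moves)
Executing b from Q (initial set {q0}):
  [1] b ⇒ {q2}
  Q completes σ.
Executing b from P (initial set {p0}):
  [1] b ⇒ ∅ (P stuck)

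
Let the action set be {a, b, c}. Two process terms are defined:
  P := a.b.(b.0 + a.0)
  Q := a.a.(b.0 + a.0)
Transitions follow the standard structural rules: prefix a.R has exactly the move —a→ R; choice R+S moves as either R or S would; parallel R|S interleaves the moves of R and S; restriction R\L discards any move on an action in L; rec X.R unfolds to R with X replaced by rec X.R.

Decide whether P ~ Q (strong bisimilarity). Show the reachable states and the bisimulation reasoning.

P ≁ Q

P's transition system — 4 states:
  m0 = a.b.(b.0 + a.0) | ··a··> m1
  m1 = b.(b.0 + a.0) | ··b··> m2
  m2 = b.0 + a.0 | ··a··> m3, ··b··> m3
  m3 = 0 | ·
Q's transition system — 4 states:
  n0 = a.a.(b.0 + a.0) | ··a··> n1
  n1 = a.(b.0 + a.0) | ··a··> n2
  n2 = b.0 + a.0 | ··a··> n3, ··b··> n3
  n3 = 0 | ·
Bisimilarity quotient blocks:
  B0 = {m0}
  B1 = {m1}
  B2 = {m2, n2}
  B3 = {m3, n3}
  B4 = {n0}
  B5 = {n1}
m0 ∈ B0, n0 ∈ B4 → different blocks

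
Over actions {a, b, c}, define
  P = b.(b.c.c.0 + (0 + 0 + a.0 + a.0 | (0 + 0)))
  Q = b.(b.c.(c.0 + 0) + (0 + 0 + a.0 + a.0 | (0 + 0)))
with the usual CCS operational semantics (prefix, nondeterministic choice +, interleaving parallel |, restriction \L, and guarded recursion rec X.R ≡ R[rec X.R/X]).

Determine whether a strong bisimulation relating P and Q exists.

YES

Reachable graph of P (6 states):
  s0 = b.(b.c.c.0 + (0 + 0 + a.0 + a.0 | (0 + 0))) :: -b-> s1
  s1 = b.c.c.0 + (0 + 0 + a.0 + a.0 | (0 + 0)) :: -a-> s2, -a-> s3, -b-> s4
  s2 = 0 :: ·
  s3 = 0 | (0 + 0) :: ·
  s4 = c.c.0 :: -c-> s5
  s5 = c.0 :: -c-> s2
Reachable graph of Q (6 states):
  t0 = b.(b.c.(c.0 + 0) + (0 + 0 + a.0 + a.0 | (0 + 0))) :: -b-> t1
  t1 = b.c.(c.0 + 0) + (0 + 0 + a.0 + a.0 | (0 + 0)) :: -a-> t2, -a-> t3, -b-> t4
  t2 = 0 :: ·
  t3 = 0 | (0 + 0) :: ·
  t4 = c.(c.0 + 0) :: -c-> t5
  t5 = c.0 + 0 :: -c-> t2
Coarsest stable partition (strong bisimilarity classes):
  B0 = {s0, t0}
  B1 = {s1, t1}
  B2 = {s4, t4}
  B3 = {s5, t5}
  B4 = {s2, s3, t2, t3}
s0 ∈ B0, t0 ∈ B0 → same block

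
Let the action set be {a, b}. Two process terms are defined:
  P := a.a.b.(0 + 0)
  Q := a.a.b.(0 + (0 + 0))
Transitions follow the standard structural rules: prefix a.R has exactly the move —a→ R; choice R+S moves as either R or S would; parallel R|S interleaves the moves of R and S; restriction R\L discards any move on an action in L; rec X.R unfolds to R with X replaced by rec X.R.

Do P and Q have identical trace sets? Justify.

traces(P) = traces(Q)

P's transition system — 4 states:
  s0 = a.a.b.(0 + 0) has moves —a→ s1
  s1 = a.b.(0 + 0) has moves —a→ s2
  s2 = b.(0 + 0) has moves —b→ s3
  s3 = 0 + 0 has moves ·
Q's transition system — 4 states:
  t0 = a.a.b.(0 + (0 + 0)) has moves —a→ t1
  t1 = a.b.(0 + (0 + 0)) has moves —a→ t2
  t2 = b.(0 + (0 + 0)) has moves —b→ t3
  t3 = 0 + (0 + 0) has moves ·
Bisimilarity quotient blocks:
  B0 = {s0, t0}
  B1 = {s1, t1}
  B2 = {s2, t2}
  B3 = {s3, t3}
s0 ∈ B0, t0 ∈ B0 → same block
Bisimilar ⇒ trace-equivalent.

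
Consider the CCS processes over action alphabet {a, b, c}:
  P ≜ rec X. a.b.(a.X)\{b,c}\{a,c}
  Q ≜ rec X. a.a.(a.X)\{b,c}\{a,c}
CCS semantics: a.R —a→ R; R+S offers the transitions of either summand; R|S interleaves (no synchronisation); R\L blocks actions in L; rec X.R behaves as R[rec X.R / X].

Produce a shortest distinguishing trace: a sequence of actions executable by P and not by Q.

ab

LTS(P): 3 reachable states
  s0 = rec X. a.b.(a.X)\{b,c}\{a,c} → -a-> s1
  s1 = b.(a.(rec X. a.b.(a.X)\{b,c}\{a,c}))\{b,c}\{a,c} → -b-> s2
  s2 = (a.(rec X. a.b.(a.X)\{b,c}\{a,c}))\{b,c}\{a,c} → deadlocked
LTS(Q): 3 reachable states
  t0 = rec X. a.a.(a.X)\{b,c}\{a,c} → -a-> t1
  t1 = a.(a.(rec X. a.a.(a.X)\{b,c}\{a,c}))\{b,c}\{a,c} → -a-> t2
  t2 = (a.(rec X. a.a.(a.X)\{b,c}\{a,c}))\{b,c}\{a,c} → deadlocked
Trace ⟨ab⟩ through P, begin at {s0}:
  after a @ step 1: {s1}
  after b @ step 2: {s2}
  P completes σ.
Trace ⟨ab⟩ through Q, begin at {t0}:
  after a @ step 1: {t1}
  after b @ step 2: no successor for Q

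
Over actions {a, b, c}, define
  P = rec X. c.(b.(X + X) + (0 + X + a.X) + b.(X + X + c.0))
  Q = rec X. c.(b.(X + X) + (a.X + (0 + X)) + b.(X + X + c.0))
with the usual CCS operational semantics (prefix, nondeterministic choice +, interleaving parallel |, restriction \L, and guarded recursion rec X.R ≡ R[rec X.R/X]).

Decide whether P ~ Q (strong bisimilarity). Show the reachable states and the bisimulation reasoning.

LTS(P): 5 reachable states
  p0 = rec X. c.(b.(X + X) + (0 + X + a.X) + b.(X + X + c.0)) → =c=> p1
  p1 = b.((rec X. c.(b.(X + X) + (0 + X + a.X) + b.(X + X + c.0))) + (rec X. c.(b.(X + X) + (0 + X + a.X) + b.(X + X + c.0)))) + (0 + (rec X. c.(b.(X + X) + (0 + X + a.X) + b.(X + X + c.0))) + a.(rec X. c.(b.(X + X) + (0 + X + a.X) + b.(X + X + c.0)))) + b.((rec X. c.(b.(X + X) + (0 + X + a.X) + b.(X + X + c.0))) + (rec X. c.(b.(X + X) + (0 + X + a.X) + b.(X + X + c.0))) + c.0) → =a=> p0, =b=> p2, =b=> p3, =c=> p1
  p2 = (rec X. c.(b.(X + X) + (0 + X + a.X) + b.(X + X + c.0))) + (rec X. c.(b.(X + X) + (0 + X + a.X) + b.(X + X + c.0))) → =c=> p1
  p3 = (rec X. c.(b.(X + X) + (0 + X + a.X) + b.(X + X + c.0))) + (rec X. c.(b.(X + X) + (0 + X + a.X) + b.(X + X + c.0))) + c.0 → =c=> p1, =c=> p4
  p4 = 0 → deadlocked
LTS(Q): 5 reachable states
  q0 = rec X. c.(b.(X + X) + (a.X + (0 + X)) + b.(X + X + c.0)) → =c=> q1
  q1 = b.((rec X. c.(b.(X + X) + (a.X + (0 + X)) + b.(X + X + c.0))) + (rec X. c.(b.(X + X) + (a.X + (0 + X)) + b.(X + X + c.0)))) + (a.(rec X. c.(b.(X + X) + (a.X + (0 + X)) + b.(X + X + c.0))) + (0 + (rec X. c.(b.(X + X) + (a.X + (0 + X)) + b.(X + X + c.0))))) + b.((rec X. c.(b.(X + X) + (a.X + (0 + X)) + b.(X + X + c.0))) + (rec X. c.(b.(X + X) + (a.X + (0 + X)) + b.(X + X + c.0))) + c.0) → =a=> q0, =b=> q2, =b=> q3, =c=> q1
  q2 = (rec X. c.(b.(X + X) + (a.X + (0 + X)) + b.(X + X + c.0))) + (rec X. c.(b.(X + X) + (a.X + (0 + X)) + b.(X + X + c.0))) → =c=> q1
  q3 = (rec X. c.(b.(X + X) + (a.X + (0 + X)) + b.(X + X + c.0))) + (rec X. c.(b.(X + X) + (a.X + (0 + X)) + b.(X + X + c.0))) + c.0 → =c=> q1, =c=> q4
  q4 = 0 → deadlocked
Partition-refinement fixed point:
  B0 = {p0, p2, q0, q2}
  B1 = {p1, q1}
  B2 = {p3, q3}
  B3 = {p4, q4}
p0 ∈ B0, q0 ∈ B0 → same block

P ~ Q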